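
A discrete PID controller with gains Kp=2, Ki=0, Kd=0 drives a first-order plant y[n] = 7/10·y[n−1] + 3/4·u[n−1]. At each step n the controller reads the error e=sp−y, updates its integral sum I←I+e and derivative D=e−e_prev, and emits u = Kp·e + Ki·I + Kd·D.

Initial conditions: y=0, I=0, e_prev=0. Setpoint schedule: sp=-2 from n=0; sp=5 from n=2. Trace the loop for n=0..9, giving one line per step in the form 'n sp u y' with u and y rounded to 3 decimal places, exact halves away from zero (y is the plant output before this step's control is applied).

(exact arithmetic carried between steps; '≈' marks a value shown rounded to 6 d.p. or computed from one; I and e_prev carry over from the previous line; the table rounds u and y to 3 d.p., halves away from zero)
n=0: y=0, sp=-2, e=sp−y=-2; I=-2, D=e−e_prev=-2; u=2·(-2)+0·(-2)+0·(-2)=-4; next y=7/10·0+3/4·(-4)=-3
n=1: y=-3, sp=-2, e=sp−y=1; I=-1, D=e−e_prev=3; u=2·1+0·(-1)+0·3=2; next y=7/10·(-3)+3/4·2=-0.6
n=2: y=-0.6, sp=5, e=sp−y=5.6; I=4.6, D=e−e_prev=4.6; u=2·5.6+0·4.6+0·4.6=11.2; next y=7/10·(-0.6)+3/4·11.2=7.98
n=3: y=7.98, sp=5, e=sp−y=-2.98; I=1.62, D=e−e_prev=-8.58; u=2·(-2.98)+0·1.62+0·(-8.58)=-5.96; next y=7/10·7.98+3/4·(-5.96)=1.116
n=4: y=1.116, sp=5, e=sp−y=3.884; I=5.504, D=e−e_prev=6.864; u=2·3.884+0·5.504+0·6.864=7.768; next y=7/10·1.116+3/4·7.768=6.6072
n=5: y=6.6072, sp=5, e=sp−y=-1.6072; I=3.8968, D=e−e_prev=-5.4912; u=2·(-1.6072)+0·3.8968+0·(-5.4912)=-3.2144; next y=7/10·6.6072+3/4·(-3.2144)=2.21424
n=6: y=2.21424, sp=5, e=sp−y=2.78576; I=6.68256, D=e−e_prev=4.39296; u=2·2.78576+0·6.68256+0·4.39296=5.57152; next y=7/10·2.21424+3/4·5.57152=5.728608
n=7: y=5.728608, sp=5, e=sp−y=-0.728608; I=5.953952, D=e−e_prev=-3.514368; u=2·(-0.728608)+0·5.953952+0·(-3.514368)=-1.457216; next y=7/10·5.728608+3/4·(-1.457216)≈2.917114
n=8: y≈2.917114, sp=5, e=sp−y≈2.082886; I≈8.036838, D=e−e_prev≈2.811494; u=2·2.082886+0·8.036838+0·2.811494≈4.165773; next y=7/10·2.917114+3/4·4.165773≈5.166309
n=9: y≈5.166309, sp=5, e=sp−y≈-0.166309; I≈7.870529, D=e−e_prev≈-2.249196; u=2·(-0.166309)+0·7.870529+0·(-2.249196)≈-0.332618; next y=7/10·5.166309+3/4·(-0.332618)≈3.366953

0 -2 -4.000 0.000
1 -2 2.000 -3.000
2 5 11.200 -0.600
3 5 -5.960 7.980
4 5 7.768 1.116
5 5 -3.214 6.607
6 5 5.572 2.214
7 5 -1.457 5.729
8 5 4.166 2.917
9 5 -0.333 5.166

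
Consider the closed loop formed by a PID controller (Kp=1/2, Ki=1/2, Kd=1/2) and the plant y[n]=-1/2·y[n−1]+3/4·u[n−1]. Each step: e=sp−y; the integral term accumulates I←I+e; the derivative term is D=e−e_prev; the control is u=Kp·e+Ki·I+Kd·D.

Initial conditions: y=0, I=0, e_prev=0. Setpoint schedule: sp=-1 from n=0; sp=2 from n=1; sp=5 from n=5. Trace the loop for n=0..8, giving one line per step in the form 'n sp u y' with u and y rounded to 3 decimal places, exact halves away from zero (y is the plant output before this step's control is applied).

0 -1 -1.500 0.000
1 2 4.688 -1.125
2 2 -3.617 4.078
3 2 11.190 -4.752
4 2 -13.130 10.769
5 5 33.747 -15.232
6 5 -42.874 32.926
7 5 89.559 -48.619
8 5 -134.550 91.478

(exact arithmetic carried between steps; '≈' marks a value shown rounded to 6 d.p. or computed from one; I and e_prev carry over from the previous line; the table rounds u and y to 3 d.p., halves away from zero)
n=0: y=0, sp=-1, e=sp−y=-1; I=-1, D=e−e_prev=-1; u=1/2·(-1)+1/2·(-1)+1/2·(-1)=-1.5; next y=-1/2·0+3/4·(-1.5)=-1.125
n=1: y=-1.125, sp=2, e=sp−y=3.125; I=2.125, D=e−e_prev=4.125; u=1/2·3.125+1/2·2.125+1/2·4.125=4.6875; next y=-1/2·(-1.125)+3/4·4.6875=4.078125
n=2: y=4.078125, sp=2, e=sp−y=-2.078125; I=0.046875, D=e−e_prev=-5.203125; u=1/2·(-2.078125)+1/2·0.046875+1/2·(-5.203125)≈-3.617188; next y=-1/2·4.078125+3/4·(-3.617188)≈-4.751953
n=3: y≈-4.751953, sp=2, e=sp−y≈6.751953; I≈6.798828, D=e−e_prev≈8.830078; u=1/2·6.751953+1/2·6.798828+1/2·8.830078≈11.190430; next y=-1/2·(-4.751953)+3/4·11.190430≈10.768799
n=4: y≈10.768799, sp=2, e=sp−y≈-8.768799; I≈-1.969971, D=e−e_prev≈-15.520752; u=1/2·(-8.768799)+1/2·(-1.969971)+1/2·(-15.520752)≈-13.129761; next y=-1/2·10.768799+3/4·(-13.129761)≈-15.231720
n=5: y≈-15.231720, sp=5, e=sp−y≈20.231720; I≈18.261749, D=e−e_prev≈29.000519; u=1/2·20.231720+1/2·18.261749+1/2·29.000519≈33.746994; next y=-1/2·(-15.231720)+3/4·33.746994≈32.926105
n=6: y≈32.926105, sp=5, e=sp−y≈-27.926105; I≈-9.664356, D=e−e_prev≈-48.157825; u=1/2·(-27.926105)+1/2·(-9.664356)+1/2·(-48.157825)≈-42.874144; next y=-1/2·32.926105+3/4·(-42.874144)≈-48.618660
n=7: y≈-48.618660, sp=5, e=sp−y≈53.618660; I≈43.954304, D=e−e_prev≈81.544766; u=1/2·53.618660+1/2·43.954304+1/2·81.544766≈89.558865; next y=-1/2·(-48.618660)+3/4·89.558865≈91.478479
n=8: y≈91.478479, sp=5, e=sp−y≈-86.478479; I≈-42.524175, D=e−e_prev≈-140.097140; u=1/2·(-86.478479)+1/2·(-42.524175)+1/2·(-140.097140)≈-134.549897; next y=-1/2·91.478479+3/4·(-134.549897)≈-146.651662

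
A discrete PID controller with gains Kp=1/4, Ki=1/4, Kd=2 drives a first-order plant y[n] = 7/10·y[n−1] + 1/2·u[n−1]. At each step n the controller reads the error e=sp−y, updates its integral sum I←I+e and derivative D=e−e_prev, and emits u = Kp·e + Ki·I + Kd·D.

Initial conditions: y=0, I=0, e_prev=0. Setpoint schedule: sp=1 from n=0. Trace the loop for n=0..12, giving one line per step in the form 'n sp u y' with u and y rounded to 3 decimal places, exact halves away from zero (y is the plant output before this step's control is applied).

(exact arithmetic carried between steps; '≈' marks a value shown rounded to 6 d.p. or computed from one; I and e_prev carry over from the previous line; the table rounds u and y to 3 d.p., halves away from zero)
n=0: y=0, sp=1, e=sp−y=1; I=1, D=e−e_prev=1; u=1/4·1+1/4·1+2·1=2.5; next y=7/10·0+1/2·2.5=1.25
n=1: y=1.25, sp=1, e=sp−y=-0.25; I=0.75, D=e−e_prev=-1.25; u=1/4·(-0.25)+1/4·0.75+2·(-1.25)=-2.375; next y=7/10·1.25+1/2·(-2.375)=-0.3125
n=2: y=-0.3125, sp=1, e=sp−y=1.3125; I=2.0625, D=e−e_prev=1.5625; u=1/4·1.3125+1/4·2.0625+2·1.5625=3.96875; next y=7/10·(-0.3125)+1/2·3.96875=1.765625
n=3: y=1.765625, sp=1, e=sp−y=-0.765625; I=1.296875, D=e−e_prev=-2.078125; u=1/4·(-0.765625)+1/4·1.296875+2·(-2.078125)≈-4.023438; next y=7/10·1.765625+1/2·(-4.023438)≈-0.775781
n=4: y≈-0.775781, sp=1, e=sp−y≈1.775781; I≈3.072656, D=e−e_prev≈2.541406; u=1/4·1.775781+1/4·3.072656+2·2.541406≈6.294922; next y=7/10·(-0.775781)+1/2·6.294922≈2.604414
n=5: y≈2.604414, sp=1, e=sp−y≈-1.604414; I≈1.468242, D=e−e_prev≈-3.380195; u=1/4·(-1.604414)+1/4·1.468242+2·(-3.380195)≈-6.794434; next y=7/10·2.604414+1/2·(-6.794434)≈-1.574127
n=6: y≈-1.574127, sp=1, e=sp−y≈2.574127; I≈4.042369, D=e−e_prev≈4.178541; u=1/4·2.574127+1/4·4.042369+2·4.178541≈10.011206; next y=7/10·(-1.574127)+1/2·10.011206≈3.903714
n=7: y≈3.903714, sp=1, e=sp−y≈-2.903714; I≈1.138655, D=e−e_prev≈-5.477841; u=1/4·(-2.903714)+1/4·1.138655+2·(-5.477841)≈-11.396947; next y=7/10·3.903714+1/2·(-11.396947)≈-2.965874
n=8: y≈-2.965874, sp=1, e=sp−y≈3.965874; I≈5.104529, D=e−e_prev≈6.869588; u=1/4·3.965874+1/4·5.104529+2·6.869588≈16.006776; next y=7/10·(-2.965874)+1/2·16.006776≈5.927277
n=9: y≈5.927277, sp=1, e=sp−y≈-4.927277; I≈0.177252, D=e−e_prev≈-8.893150; u=1/4·(-4.927277)+1/4·0.177252+2·(-8.893150)≈-18.973806; next y=7/10·5.927277+1/2·(-18.973806)≈-5.337810
n=10: y≈-5.337810, sp=1, e=sp−y≈6.337810; I≈6.515062, D=e−e_prev≈11.265086; u=1/4·6.337810+1/4·6.515062+2·11.265086≈25.743390; next y=7/10·(-5.337810)+1/2·25.743390≈9.135228
n=11: y≈9.135228, sp=1, e=sp−y≈-8.135228; I≈-1.620167, D=e−e_prev≈-14.473038; u=1/4·(-8.135228)+1/4·(-1.620167)+2·(-14.473038)≈-31.384925; next y=7/10·9.135228+1/2·(-31.384925)≈-9.297802
n=12: y≈-9.297802, sp=1, e=sp−y≈10.297802; I≈8.677636, D=e−e_prev≈18.433031; u=1/4·10.297802+1/4·8.677636+2·18.433031≈41.609921; next y=7/10·(-9.297802)+1/2·41.609921≈14.296499

0 1 2.500 0.000
1 1 -2.375 1.250
2 1 3.969 -0.313
3 1 -4.023 1.766
4 1 6.295 -0.776
5 1 -6.794 2.604
6 1 10.011 -1.574
7 1 -11.397 3.904
8 1 16.007 -2.966
9 1 -18.974 5.927
10 1 25.743 -5.338
11 1 -31.385 9.135
12 1 41.610 -9.298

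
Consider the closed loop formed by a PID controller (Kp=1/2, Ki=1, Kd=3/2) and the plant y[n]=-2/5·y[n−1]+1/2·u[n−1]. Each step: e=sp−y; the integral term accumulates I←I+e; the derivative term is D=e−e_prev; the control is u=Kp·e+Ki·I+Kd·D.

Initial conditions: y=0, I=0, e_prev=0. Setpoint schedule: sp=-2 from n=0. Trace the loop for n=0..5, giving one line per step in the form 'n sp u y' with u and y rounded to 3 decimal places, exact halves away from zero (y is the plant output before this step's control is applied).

0 -2 -6.000 0.000
1 -2 4.000 -3.000
2 -2 -18.100 3.200
3 -2 26.590 -10.330
4 -2 -68.646 17.427
5 -2 129.725 -41.294

(exact arithmetic carried between steps; '≈' marks a value shown rounded to 6 d.p. or computed from one; I and e_prev carry over from the previous line; the table rounds u and y to 3 d.p., halves away from zero)
n=0: y=0, sp=-2, e=sp−y=-2; I=-2, D=e−e_prev=-2; u=1/2·(-2)+1·(-2)+3/2·(-2)=-6; next y=-2/5·0+1/2·(-6)=-3
n=1: y=-3, sp=-2, e=sp−y=1; I=-1, D=e−e_prev=3; u=1/2·1+1·(-1)+3/2·3=4; next y=-2/5·(-3)+1/2·4=3.2
n=2: y=3.2, sp=-2, e=sp−y=-5.2; I=-6.2, D=e−e_prev=-6.2; u=1/2·(-5.2)+1·(-6.2)+3/2·(-6.2)=-18.1; next y=-2/5·3.2+1/2·(-18.1)=-10.33
n=3: y=-10.33, sp=-2, e=sp−y=8.33; I=2.13, D=e−e_prev=13.53; u=1/2·8.33+1·2.13+3/2·13.53=26.59; next y=-2/5·(-10.33)+1/2·26.59=17.427
n=4: y=17.427, sp=-2, e=sp−y=-19.427; I=-17.297, D=e−e_prev=-27.757; u=1/2·(-19.427)+1·(-17.297)+3/2·(-27.757)=-68.646; next y=-2/5·17.427+1/2·(-68.646)=-41.2938
n=5: y=-41.2938, sp=-2, e=sp−y=39.2938; I=21.9968, D=e−e_prev=58.7208; u=1/2·39.2938+1·21.9968+3/2·58.7208=129.7249; next y=-2/5·(-41.2938)+1/2·129.7249=81.37997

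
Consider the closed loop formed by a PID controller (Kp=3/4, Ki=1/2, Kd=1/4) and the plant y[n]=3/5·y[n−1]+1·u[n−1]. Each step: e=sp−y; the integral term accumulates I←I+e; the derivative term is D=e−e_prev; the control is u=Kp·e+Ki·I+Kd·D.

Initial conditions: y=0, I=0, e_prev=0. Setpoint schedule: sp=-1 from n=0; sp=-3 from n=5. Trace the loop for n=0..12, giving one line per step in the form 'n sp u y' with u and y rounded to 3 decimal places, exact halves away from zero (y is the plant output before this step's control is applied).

(exact arithmetic carried between steps; '≈' marks a value shown rounded to 6 d.p. or computed from one; I and e_prev carry over from the previous line; the table rounds u and y to 3 d.p., halves away from zero)
n=0: y=0, sp=-1, e=sp−y=-1; I=-1, D=e−e_prev=-1; u=3/4·(-1)+1/2·(-1)+1/4·(-1)=-1.5; next y=3/5·0+1·(-1.5)=-1.5
n=1: y=-1.5, sp=-1, e=sp−y=0.5; I=-0.5, D=e−e_prev=1.5; u=3/4·0.5+1/2·(-0.5)+1/4·1.5=0.5; next y=3/5·(-1.5)+1·0.5=-0.4
n=2: y=-0.4, sp=-1, e=sp−y=-0.6; I=-1.1, D=e−e_prev=-1.1; u=3/4·(-0.6)+1/2·(-1.1)+1/4·(-1.1)=-1.275; next y=3/5·(-0.4)+1·(-1.275)=-1.515
n=3: y=-1.515, sp=-1, e=sp−y=0.515; I=-0.585, D=e−e_prev=1.115; u=3/4·0.515+1/2·(-0.585)+1/4·1.115=0.3725; next y=3/5·(-1.515)+1·0.3725=-0.5365
n=4: y=-0.5365, sp=-1, e=sp−y=-0.4635; I=-1.0485, D=e−e_prev=-0.9785; u=3/4·(-0.4635)+1/2·(-1.0485)+1/4·(-0.9785)=-1.1165; next y=3/5·(-0.5365)+1·(-1.1165)=-1.4384
n=5: y=-1.4384, sp=-3, e=sp−y=-1.5616; I=-2.6101, D=e−e_prev=-1.0981; u=3/4·(-1.5616)+1/2·(-2.6101)+1/4·(-1.0981)=-2.750775; next y=3/5·(-1.4384)+1·(-2.750775)=-3.613815
n=6: y=-3.613815, sp=-3, e=sp−y=0.613815; I=-1.996285, D=e−e_prev=2.175415; u=3/4·0.613815+1/2·(-1.996285)+1/4·2.175415≈0.006073; next y=3/5·(-3.613815)+1·0.006073≈-2.162217
n=7: y≈-2.162217, sp=-3, e=sp−y≈-0.837784; I≈-2.834069, D=e−e_prev≈-1.451599; u=3/4·(-0.837784)+1/2·(-2.834069)+1/4·(-1.451599)≈-2.408272; next y=3/5·(-2.162217)+1·(-2.408272)≈-3.705601
n=8: y≈-3.705601, sp=-3, e=sp−y≈0.705601; I≈-2.128467, D=e−e_prev≈1.543385; u=3/4·0.705601+1/2·(-2.128467)+1/4·1.543385≈-0.149186; next y=3/5·(-3.705601)+1·(-0.149186)≈-2.372547
n=9: y≈-2.372547, sp=-3, e=sp−y≈-0.627453; I≈-2.755920, D=e−e_prev≈-1.333054; u=3/4·(-0.627453)+1/2·(-2.755920)+1/4·(-1.333054)≈-2.181813; next y=3/5·(-2.372547)+1·(-2.181813)≈-3.605341
n=10: y≈-3.605341, sp=-3, e=sp−y≈0.605341; I≈-2.150578, D=e−e_prev≈1.232794; u=3/4·0.605341+1/2·(-2.150578)+1/4·1.232794≈-0.313085; next y=3/5·(-3.605341)+1·(-0.313085)≈-2.476289
n=11: y≈-2.476289, sp=-3, e=sp−y≈-0.523711; I≈-2.674289, D=e−e_prev≈-1.129052; u=3/4·(-0.523711)+1/2·(-2.674289)+1/4·(-1.129052)≈-2.012190; next y=3/5·(-2.476289)+1·(-2.012190)≈-3.497964
n=12: y≈-3.497964, sp=-3, e=sp−y≈0.497964; I≈-2.176325, D=e−e_prev≈1.021675; u=3/4·0.497964+1/2·(-2.176325)+1/4·1.021675≈-0.459271; next y=3/5·(-3.497964)+1·(-0.459271)≈-2.558049

0 -1 -1.500 0.000
1 -1 0.500 -1.500
2 -1 -1.275 -0.400
3 -1 0.373 -1.515
4 -1 -1.117 -0.537
5 -3 -2.751 -1.438
6 -3 0.006 -3.614
7 -3 -2.408 -2.162
8 -3 -0.149 -3.706
9 -3 -2.182 -2.373
10 -3 -0.313 -3.605
11 -3 -2.012 -2.476
12 -3 -0.459 -3.498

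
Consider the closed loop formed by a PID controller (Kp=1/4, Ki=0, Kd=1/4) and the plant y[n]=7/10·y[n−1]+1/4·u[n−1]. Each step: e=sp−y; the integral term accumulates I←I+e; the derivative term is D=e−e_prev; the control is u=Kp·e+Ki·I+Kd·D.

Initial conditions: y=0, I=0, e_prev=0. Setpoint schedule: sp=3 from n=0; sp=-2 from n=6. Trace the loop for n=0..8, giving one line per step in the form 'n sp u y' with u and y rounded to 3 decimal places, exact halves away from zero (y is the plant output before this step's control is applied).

(exact arithmetic carried between steps; '≈' marks a value shown rounded to 6 d.p. or computed from one; I and e_prev carry over from the previous line; the table rounds u and y to 3 d.p., halves away from zero)
n=0: y=0, sp=3, e=sp−y=3; I=3, D=e−e_prev=3; u=1/4·3+0·3+1/4·3=1.5; next y=7/10·0+1/4·1.5=0.375
n=1: y=0.375, sp=3, e=sp−y=2.625; I=5.625, D=e−e_prev=-0.375; u=1/4·2.625+0·5.625+1/4·(-0.375)=0.5625; next y=7/10·0.375+1/4·0.5625=0.403125
n=2: y=0.403125, sp=3, e=sp−y=2.596875; I=8.221875, D=e−e_prev=-0.028125; u=1/4·2.596875+0·8.221875+1/4·(-0.028125)≈0.642188; next y=7/10·0.403125+1/4·0.642188≈0.442734
n=3: y≈0.442734, sp=3, e=sp−y≈2.557266; I≈10.779141, D=e−e_prev≈-0.039609; u=1/4·2.557266+0·10.779141+1/4·(-0.039609)≈0.629414; next y=7/10·0.442734+1/4·0.629414≈0.467268
n=4: y≈0.467268, sp=3, e=sp−y≈2.532732; I≈13.311873, D=e−e_prev≈-0.024533; u=1/4·2.532732+0·13.311873+1/4·(-0.024533)≈0.627050; next y=7/10·0.467268+1/4·0.627050≈0.483850
n=5: y≈0.483850, sp=3, e=sp−y≈2.516150; I≈15.828023, D=e−e_prev≈-0.016582; u=1/4·2.516150+0·15.828023+1/4·(-0.016582)≈0.624892; next y=7/10·0.483850+1/4·0.624892≈0.494918
n=6: y≈0.494918, sp=-2, e=sp−y≈-2.494918; I≈13.333105, D=e−e_prev≈-5.011068; u=1/4·(-2.494918)+0·13.333105+1/4·(-5.011068)≈-1.876496; next y=7/10·0.494918+1/4·(-1.876496)≈-0.122682
n=7: y≈-0.122682, sp=-2, e=sp−y≈-1.877318; I≈11.455787, D=e−e_prev≈0.617599; u=1/4·(-1.877318)+0·11.455787+1/4·0.617599≈-0.314930; next y=7/10·(-0.122682)+1/4·(-0.314930)≈-0.164610
n=8: y≈-0.164610, sp=-2, e=sp−y≈-1.835390; I≈9.620397, D=e−e_prev≈0.041928; u=1/4·(-1.835390)+0·9.620397+1/4·0.041928≈-0.448366; next y=7/10·(-0.164610)+1/4·(-0.448366)≈-0.227318

0 3 1.500 0.000
1 3 0.563 0.375
2 3 0.642 0.403
3 3 0.629 0.443
4 3 0.627 0.467
5 3 0.625 0.484
6 -2 -1.876 0.495
7 -2 -0.315 -0.123
8 -2 -0.448 -0.165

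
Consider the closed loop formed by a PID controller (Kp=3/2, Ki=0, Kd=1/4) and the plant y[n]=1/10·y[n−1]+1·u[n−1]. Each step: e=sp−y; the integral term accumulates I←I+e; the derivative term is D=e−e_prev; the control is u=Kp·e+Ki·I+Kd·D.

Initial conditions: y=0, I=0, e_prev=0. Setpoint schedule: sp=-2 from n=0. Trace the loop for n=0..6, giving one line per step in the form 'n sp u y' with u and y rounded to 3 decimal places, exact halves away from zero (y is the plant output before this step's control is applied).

(exact arithmetic carried between steps; '≈' marks a value shown rounded to 6 d.p. or computed from one; I and e_prev carry over from the previous line; the table rounds u and y to 3 d.p., halves away from zero)
n=0: y=0, sp=-2, e=sp−y=-2; I=-2, D=e−e_prev=-2; u=3/2·(-2)+0·(-2)+1/4·(-2)=-3.5; next y=1/10·0+1·(-3.5)=-3.5
n=1: y=-3.5, sp=-2, e=sp−y=1.5; I=-0.5, D=e−e_prev=3.5; u=3/2·1.5+0·(-0.5)+1/4·3.5=3.125; next y=1/10·(-3.5)+1·3.125=2.775
n=2: y=2.775, sp=-2, e=sp−y=-4.775; I=-5.275, D=e−e_prev=-6.275; u=3/2·(-4.775)+0·(-5.275)+1/4·(-6.275)=-8.73125; next y=1/10·2.775+1·(-8.73125)=-8.45375
n=3: y=-8.45375, sp=-2, e=sp−y=6.45375; I=1.17875, D=e−e_prev=11.22875; u=3/2·6.45375+0·1.17875+1/4·11.22875≈12.487813; next y=1/10·(-8.45375)+1·12.487813≈11.642438
n=4: y≈11.642438, sp=-2, e=sp−y≈-13.642438; I≈-12.463688, D=e−e_prev≈-20.096188; u=3/2·(-13.642438)+0·(-12.463688)+1/4·(-20.096188)≈-25.487703; next y=1/10·11.642438+1·(-25.487703)≈-24.323459
n=5: y≈-24.323459, sp=-2, e=sp−y≈22.323459; I≈9.859772, D=e−e_prev≈35.965897; u=3/2·22.323459+0·9.859772+1/4·35.965897≈42.476663; next y=1/10·(-24.323459)+1·42.476663≈40.044317
n=6: y≈40.044317, sp=-2, e=sp−y≈-42.044317; I≈-32.184545, D=e−e_prev≈-64.367777; u=3/2·(-42.044317)+0·(-32.184545)+1/4·(-64.367777)≈-79.158420; next y=1/10·40.044317+1·(-79.158420)≈-75.153988

0 -2 -3.500 0.000
1 -2 3.125 -3.500
2 -2 -8.731 2.775
3 -2 12.488 -8.454
4 -2 -25.488 11.642
5 -2 42.477 -24.323
6 -2 -79.158 40.044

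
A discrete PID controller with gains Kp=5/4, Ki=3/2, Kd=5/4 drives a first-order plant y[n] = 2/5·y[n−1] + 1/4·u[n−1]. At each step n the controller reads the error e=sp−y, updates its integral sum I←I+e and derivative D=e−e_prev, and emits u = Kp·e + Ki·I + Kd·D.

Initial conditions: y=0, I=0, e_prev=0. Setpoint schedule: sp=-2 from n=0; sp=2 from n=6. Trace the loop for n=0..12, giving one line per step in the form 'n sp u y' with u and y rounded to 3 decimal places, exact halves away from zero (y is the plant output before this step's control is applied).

(exact arithmetic carried between steps; '≈' marks a value shown rounded to 6 d.p. or computed from one; I and e_prev carry over from the previous line; the table rounds u and y to 3 d.p., halves away from zero)
n=0: y=0, sp=-2, e=sp−y=-2; I=-2, D=e−e_prev=-2; u=5/4·(-2)+3/2·(-2)+5/4·(-2)=-8; next y=2/5·0+1/4·(-8)=-2
n=1: y=-2, sp=-2, e=sp−y=0; I=-2, D=e−e_prev=2; u=5/4·0+3/2·(-2)+5/4·2=-0.5; next y=2/5·(-2)+1/4·(-0.5)=-0.925
n=2: y=-0.925, sp=-2, e=sp−y=-1.075; I=-3.075, D=e−e_prev=-1.075; u=5/4·(-1.075)+3/2·(-3.075)+5/4·(-1.075)=-7.3; next y=2/5·(-0.925)+1/4·(-7.3)=-2.195
n=3: y=-2.195, sp=-2, e=sp−y=0.195; I=-2.88, D=e−e_prev=1.27; u=5/4·0.195+3/2·(-2.88)+5/4·1.27=-2.48875; next y=2/5·(-2.195)+1/4·(-2.48875)≈-1.500188
n=4: y≈-1.500188, sp=-2, e=sp−y≈-0.499813; I≈-3.379813, D=e−e_prev≈-0.694813; u=5/4·(-0.499813)+3/2·(-3.379813)+5/4·(-0.694813)≈-6.563; next y=2/5·(-1.500188)+1/4·(-6.563)≈-2.240825
n=5: y=-2.240825, sp=-2, e=sp−y=0.240825; I≈-3.138988, D=e−e_prev≈0.740638; u=5/4·0.240825+3/2·(-3.138988)+5/4·0.740638≈-3.481653; next y=2/5·(-2.240825)+1/4·(-3.481653)≈-1.766743
n=6: y≈-1.766743, sp=2, e=sp−y≈3.766743; I≈0.627756, D=e−e_prev≈3.525918; u=5/4·3.766743+3/2·0.627756+5/4·3.525918≈10.057461; next y=2/5·(-1.766743)+1/4·10.057461≈1.807668
n=7: y≈1.807668, sp=2, e=sp−y≈0.192332; I≈0.820088, D=e−e_prev≈-3.574411; u=5/4·0.192332+3/2·0.820088+5/4·(-3.574411)≈-2.997467; next y=2/5·1.807668+1/4·(-2.997467)≈-0.026300
n=8: y≈-0.026300, sp=2, e=sp−y≈2.026300; I≈2.846388, D=e−e_prev≈1.833967; u=5/4·2.026300+3/2·2.846388+5/4·1.833967≈9.094915; next y=2/5·(-0.026300)+1/4·9.094915≈2.263209
n=9: y≈2.263209, sp=2, e=sp−y≈-0.263209; I≈2.583179, D=e−e_prev≈-2.289508; u=5/4·(-0.263209)+3/2·2.583179+5/4·(-2.289508)≈0.683871; next y=2/5·2.263209+1/4·0.683871≈1.076251
n=10: y≈1.076251, sp=2, e=sp−y≈0.923749; I≈3.506927, D=e−e_prev≈1.186958; u=5/4·0.923749+3/2·3.506927+5/4·1.186958≈7.898774; next y=2/5·1.076251+1/4·7.898774≈2.405194
n=11: y≈2.405194, sp=2, e=sp−y≈-0.405194; I≈3.101733, D=e−e_prev≈-1.328943; u=5/4·(-0.405194)+3/2·3.101733+5/4·(-1.328943)≈2.484929; next y=2/5·2.405194+1/4·2.484929≈1.583310
n=12: y≈1.583310, sp=2, e=sp−y≈0.416690; I≈3.518423, D=e−e_prev≈0.821884; u=5/4·0.416690+3/2·3.518423+5/4·0.821884≈6.825853; next y=2/5·1.583310+1/4·6.825853≈2.339787

0 -2 -8.000 0.000
1 -2 -0.500 -2.000
2 -2 -7.300 -0.925
3 -2 -2.489 -2.195
4 -2 -6.563 -1.500
5 -2 -3.482 -2.241
6 2 10.057 -1.767
7 2 -2.997 1.808
8 2 9.095 -0.026
9 2 0.684 2.263
10 2 7.899 1.076
11 2 2.485 2.405
12 2 6.826 1.583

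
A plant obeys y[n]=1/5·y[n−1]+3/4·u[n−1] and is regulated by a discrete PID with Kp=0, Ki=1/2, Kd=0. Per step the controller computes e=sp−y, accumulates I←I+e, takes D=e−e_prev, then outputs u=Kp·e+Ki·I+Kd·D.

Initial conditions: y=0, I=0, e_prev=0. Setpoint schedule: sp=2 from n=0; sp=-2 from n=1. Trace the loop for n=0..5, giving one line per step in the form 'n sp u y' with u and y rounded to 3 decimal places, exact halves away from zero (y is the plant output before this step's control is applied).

(exact arithmetic carried between steps; '≈' marks a value shown rounded to 6 d.p. or computed from one; I and e_prev carry over from the previous line; the table rounds u and y to 3 d.p., halves away from zero)
n=0: y=0, sp=2, e=sp−y=2; I=2, D=e−e_prev=2; u=0·2+1/2·2+0·2=1; next y=1/5·0+3/4·1=0.75
n=1: y=0.75, sp=-2, e=sp−y=-2.75; I=-0.75, D=e−e_prev=-4.75; u=0·(-2.75)+1/2·(-0.75)+0·(-4.75)=-0.375; next y=1/5·0.75+3/4·(-0.375)=-0.13125
n=2: y=-0.13125, sp=-2, e=sp−y=-1.86875; I=-2.61875, D=e−e_prev=0.88125; u=0·(-1.86875)+1/2·(-2.61875)+0·0.88125=-1.309375; next y=1/5·(-0.13125)+3/4·(-1.309375)≈-1.008281
n=3: y≈-1.008281, sp=-2, e=sp−y≈-0.991719; I≈-3.610469, D=e−e_prev≈0.877031; u=0·(-0.991719)+1/2·(-3.610469)+0·0.877031≈-1.805234; next y=1/5·(-1.008281)+3/4·(-1.805234)≈-1.555582
n=4: y≈-1.555582, sp=-2, e=sp−y≈-0.444418; I≈-4.054887, D=e−e_prev≈0.547301; u=0·(-0.444418)+1/2·(-4.054887)+0·0.547301≈-2.027443; next y=1/5·(-1.555582)+3/4·(-2.027443)≈-1.831699
n=5: y≈-1.831699, sp=-2, e=sp−y≈-0.168301; I≈-4.223188, D=e−e_prev≈0.276117; u=0·(-0.168301)+1/2·(-4.223188)+0·0.276117≈-2.111594; next y=1/5·(-1.831699)+3/4·(-2.111594)≈-1.950035

0 2 1.000 0.000
1 -2 -0.375 0.750
2 -2 -1.309 -0.131
3 -2 -1.805 -1.008
4 -2 -2.027 -1.556
5 -2 -2.112 -1.832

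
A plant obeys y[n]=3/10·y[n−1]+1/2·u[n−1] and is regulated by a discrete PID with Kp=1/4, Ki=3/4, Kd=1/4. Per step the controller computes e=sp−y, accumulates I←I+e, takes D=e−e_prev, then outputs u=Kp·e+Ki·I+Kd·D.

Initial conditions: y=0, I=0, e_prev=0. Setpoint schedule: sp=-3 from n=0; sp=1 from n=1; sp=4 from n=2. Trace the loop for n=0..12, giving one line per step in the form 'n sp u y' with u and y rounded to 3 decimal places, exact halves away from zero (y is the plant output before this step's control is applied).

(exact arithmetic carried between steps; '≈' marks a value shown rounded to 6 d.p. or computed from one; I and e_prev carry over from the previous line; the table rounds u and y to 3 d.p., halves away from zero)
n=0: y=0, sp=-3, e=sp−y=-3; I=-3, D=e−e_prev=-3; u=1/4·(-3)+3/4·(-3)+1/4·(-3)=-3.75; next y=3/10·0+1/2·(-3.75)=-1.875
n=1: y=-1.875, sp=1, e=sp−y=2.875; I=-0.125, D=e−e_prev=5.875; u=1/4·2.875+3/4·(-0.125)+1/4·5.875=2.09375; next y=3/10·(-1.875)+1/2·2.09375=0.484375
n=2: y=0.484375, sp=4, e=sp−y=3.515625; I=3.390625, D=e−e_prev=0.640625; u=1/4·3.515625+3/4·3.390625+1/4·0.640625≈3.582031; next y=3/10·0.484375+1/2·3.582031≈1.936328
n=3: y≈1.936328, sp=4, e=sp−y≈2.063672; I≈5.454297, D=e−e_prev≈-1.451953; u=1/4·2.063672+3/4·5.454297+1/4·(-1.451953)≈4.243652; next y=3/10·1.936328+1/2·4.243652≈2.702725
n=4: y≈2.702725, sp=4, e=sp−y≈1.297275; I≈6.751572, D=e−e_prev≈-0.766396; u=1/4·1.297275+3/4·6.751572+1/4·(-0.766396)≈5.196399; next y=3/10·2.702725+1/2·5.196399≈3.409017
n=5: y≈3.409017, sp=4, e=sp−y≈0.590983; I≈7.342555, D=e−e_prev≈-0.706292; u=1/4·0.590983+3/4·7.342555+1/4·(-0.706292)≈5.478089; next y=3/10·3.409017+1/2·5.478089≈3.761750
n=6: y≈3.761750, sp=4, e=sp−y≈0.238250; I≈7.580806, D=e−e_prev≈-0.352733; u=1/4·0.238250+3/4·7.580806+1/4·(-0.352733)≈5.656984; next y=3/10·3.761750+1/2·5.656984≈3.957017
n=7: y≈3.957017, sp=4, e=sp−y≈0.042983; I≈7.623789, D=e−e_prev≈-0.195267; u=1/4·0.042983+3/4·7.623789+1/4·(-0.195267)≈5.679771; next y=3/10·3.957017+1/2·5.679771≈4.026990
n=8: y≈4.026990, sp=4, e=sp−y≈-0.026990; I≈7.596799, D=e−e_prev≈-0.069974; u=1/4·(-0.026990)+3/4·7.596799+1/4·(-0.069974)≈5.673358; next y=3/10·4.026990+1/2·5.673358≈4.044776
n=9: y≈4.044776, sp=4, e=sp−y≈-0.044776; I≈7.552022, D=e−e_prev≈-0.017786; u=1/4·(-0.044776)+3/4·7.552022+1/4·(-0.017786)≈5.648376; next y=3/10·4.044776+1/2·5.648376≈4.037621
n=10: y≈4.037621, sp=4, e=sp−y≈-0.037621; I≈7.514401, D=e−e_prev≈0.007155; u=1/4·(-0.037621)+3/4·7.514401+1/4·0.007155≈5.628185; next y=3/10·4.037621+1/2·5.628185≈4.025379
n=11: y≈4.025379, sp=4, e=sp−y≈-0.025379; I≈7.489023, D=e−e_prev≈0.012242; u=1/4·(-0.025379)+3/4·7.489023+1/4·0.012242≈5.613483; next y=3/10·4.025379+1/2·5.613483≈4.014355
n=12: y≈4.014355, sp=4, e=sp−y≈-0.014355; I≈7.474668, D=e−e_prev≈0.011023; u=1/4·(-0.014355)+3/4·7.474668+1/4·0.011023≈5.605168; next y=3/10·4.014355+1/2·5.605168≈4.006890

0 -3 -3.750 0.000
1 1 2.094 -1.875
2 4 3.582 0.484
3 4 4.244 1.936
4 4 5.196 2.703
5 4 5.478 3.409
6 4 5.657 3.762
7 4 5.680 3.957
8 4 5.673 4.027
9 4 5.648 4.045
10 4 5.628 4.038
11 4 5.613 4.025
12 4 5.605 4.014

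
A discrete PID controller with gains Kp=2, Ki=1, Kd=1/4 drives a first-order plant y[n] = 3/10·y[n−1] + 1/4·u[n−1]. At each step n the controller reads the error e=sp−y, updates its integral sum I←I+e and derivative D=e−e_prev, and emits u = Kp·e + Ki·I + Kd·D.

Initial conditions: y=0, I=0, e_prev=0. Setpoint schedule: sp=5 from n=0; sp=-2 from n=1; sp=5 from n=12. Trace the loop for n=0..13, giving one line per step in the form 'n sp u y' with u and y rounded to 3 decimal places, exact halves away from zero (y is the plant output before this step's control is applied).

(exact arithmetic carried between steps; '≈' marks a value shown rounded to 6 d.p. or computed from one; I and e_prev carry over from the previous line; the table rounds u and y to 3 d.p., halves away from zero)
n=0: y=0, sp=5, e=sp−y=5; I=5, D=e−e_prev=5; u=2·5+1·5+1/4·5=16.25; next y=3/10·0+1/4·16.25=4.0625
n=1: y=4.0625, sp=-2, e=sp−y=-6.0625; I=-1.0625, D=e−e_prev=-11.0625; u=2·(-6.0625)+1·(-1.0625)+1/4·(-11.0625)=-15.953125; next y=3/10·4.0625+1/4·(-15.953125)≈-2.769531
n=2: y≈-2.769531, sp=-2, e=sp−y≈0.769531; I≈-0.292969, D=e−e_prev≈6.832031; u=2·0.769531+1·(-0.292969)+1/4·6.832031≈2.954102; next y=3/10·(-2.769531)+1/4·2.954102≈-0.092334
n=3: y≈-0.092334, sp=-2, e=sp−y≈-1.907666; I≈-2.200635, D=e−e_prev≈-2.677197; u=2·(-1.907666)+1·(-2.200635)+1/4·(-2.677197)≈-6.685266; next y=3/10·(-0.092334)+1/4·(-6.685266)≈-1.699017
n=4: y≈-1.699017, sp=-2, e=sp−y≈-0.300983; I≈-2.501618, D=e−e_prev≈1.606683; u=2·(-0.300983)+1·(-2.501618)+1/4·1.606683≈-2.701914; next y=3/10·(-1.699017)+1/4·(-2.701914)≈-1.185183
n=5: y≈-1.185183, sp=-2, e=sp−y≈-0.814817; I≈-3.316435, D=e−e_prev≈-0.513833; u=2·(-0.814817)+1·(-3.316435)+1/4·(-0.513833)≈-5.074526; next y=3/10·(-1.185183)+1/4·(-5.074526)≈-1.624187
n=6: y≈-1.624187, sp=-2, e=sp−y≈-0.375813; I≈-3.692248, D=e−e_prev≈0.439003; u=2·(-0.375813)+1·(-3.692248)+1/4·0.439003≈-4.334124; next y=3/10·(-1.624187)+1/4·(-4.334124)≈-1.570787
n=7: y≈-1.570787, sp=-2, e=sp−y≈-0.429213; I≈-4.121461, D=e−e_prev≈-0.053399; u=2·(-0.429213)+1·(-4.121461)+1/4·(-0.053399)≈-4.993237; next y=3/10·(-1.570787)+1/4·(-4.993237)≈-1.719545
n=8: y≈-1.719545, sp=-2, e=sp−y≈-0.280455; I≈-4.401916, D=e−e_prev≈0.148758; u=2·(-0.280455)+1·(-4.401916)+1/4·0.148758≈-4.925635; next y=3/10·(-1.719545)+1/4·(-4.925635)≈-1.747272
n=9: y≈-1.747272, sp=-2, e=sp−y≈-0.252728; I≈-4.654643, D=e−e_prev≈0.027727; u=2·(-0.252728)+1·(-4.654643)+1/4·0.027727≈-5.153167; next y=3/10·(-1.747272)+1/4·(-5.153167)≈-1.812473
n=10: y≈-1.812473, sp=-2, e=sp−y≈-0.187527; I≈-4.842170, D=e−e_prev≈0.065201; u=2·(-0.187527)+1·(-4.842170)+1/4·0.065201≈-5.200923; next y=3/10·(-1.812473)+1/4·(-5.200923)≈-1.843973
n=11: y≈-1.843973, sp=-2, e=sp−y≈-0.156027; I≈-4.998197, D=e−e_prev≈0.031499; u=2·(-0.156027)+1·(-4.998197)+1/4·0.031499≈-5.302377; next y=3/10·(-1.843973)+1/4·(-5.302377)≈-1.878786
n=12: y≈-1.878786, sp=5, e=sp−y≈6.878786; I≈1.880589, D=e−e_prev≈7.034813; u=2·6.878786+1·1.880589+1/4·7.034813≈17.396864; next y=3/10·(-1.878786)+1/4·17.396864≈3.785580
n=13: y≈3.785580, sp=5, e=sp−y≈1.214420; I≈3.095009, D=e−e_prev≈-5.664366; u=2·1.214420+1·3.095009+1/4·(-5.664366)≈4.107757; next y=3/10·3.785580+1/4·4.107757≈2.162613

0 5 16.250 0.000
1 -2 -15.953 4.063
2 -2 2.954 -2.770
3 -2 -6.685 -0.092
4 -2 -2.702 -1.699
5 -2 -5.075 -1.185
6 -2 -4.334 -1.624
7 -2 -4.993 -1.571
8 -2 -4.926 -1.720
9 -2 -5.153 -1.747
10 -2 -5.201 -1.812
11 -2 -5.302 -1.844
12 5 17.397 -1.879
13 5 4.108 3.786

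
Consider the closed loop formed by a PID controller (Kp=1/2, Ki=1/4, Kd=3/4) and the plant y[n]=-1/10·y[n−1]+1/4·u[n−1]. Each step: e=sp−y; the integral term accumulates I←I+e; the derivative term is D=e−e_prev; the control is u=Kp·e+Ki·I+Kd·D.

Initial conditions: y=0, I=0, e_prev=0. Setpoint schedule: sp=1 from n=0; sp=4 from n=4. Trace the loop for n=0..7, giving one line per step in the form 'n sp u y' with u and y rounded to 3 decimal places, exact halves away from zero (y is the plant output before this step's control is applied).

0 1 1.500 0.000
1 1 0.438 0.375
2 1 1.330 0.072
3 1 0.954 0.325
4 4 5.992 0.206
5 4 2.694 1.477
6 4 5.705 0.526
7 4 4.588 1.374

(exact arithmetic carried between steps; '≈' marks a value shown rounded to 6 d.p. or computed from one; I and e_prev carry over from the previous line; the table rounds u and y to 3 d.p., halves away from zero)
n=0: y=0, sp=1, e=sp−y=1; I=1, D=e−e_prev=1; u=1/2·1+1/4·1+3/4·1=1.5; next y=-1/10·0+1/4·1.5=0.375
n=1: y=0.375, sp=1, e=sp−y=0.625; I=1.625, D=e−e_prev=-0.375; u=1/2·0.625+1/4·1.625+3/4·(-0.375)=0.4375; next y=-1/10·0.375+1/4·0.4375=0.071875
n=2: y=0.071875, sp=1, e=sp−y=0.928125; I=2.553125, D=e−e_prev=0.303125; u=1/2·0.928125+1/4·2.553125+3/4·0.303125≈1.329688; next y=-1/10·0.071875+1/4·1.329688≈0.325234
n=3: y≈0.325234, sp=1, e=sp−y≈0.674766; I≈3.227891, D=e−e_prev≈-0.253359; u=1/2·0.674766+1/4·3.227891+3/4·(-0.253359)≈0.954336; next y=-1/10·0.325234+1/4·0.954336≈0.206061
n=4: y≈0.206061, sp=4, e=sp−y≈3.793939; I≈7.021830, D=e−e_prev≈3.119174; u=1/2·3.793939+1/4·7.021830+3/4·3.119174≈5.991808; next y=-1/10·0.206061+1/4·5.991808≈1.477346
n=5: y≈1.477346, sp=4, e=sp−y≈2.522654; I≈9.544484, D=e−e_prev≈-1.271285; u=1/2·2.522654+1/4·9.544484+3/4·(-1.271285)≈2.693984; next y=-1/10·1.477346+1/4·2.693984≈0.525761
n=6: y≈0.525761, sp=4, e=sp−y≈3.474239; I≈13.018723, D=e−e_prev≈0.951584; u=1/2·3.474239+1/4·13.018723+3/4·0.951584≈5.705488; next y=-1/10·0.525761+1/4·5.705488≈1.373796
n=7: y≈1.373796, sp=4, e=sp−y≈2.626204; I≈15.644927, D=e−e_prev≈-0.848034; u=1/2·2.626204+1/4·15.644927+3/4·(-0.848034)≈4.588308; next y=-1/10·1.373796+1/4·4.588308≈1.009697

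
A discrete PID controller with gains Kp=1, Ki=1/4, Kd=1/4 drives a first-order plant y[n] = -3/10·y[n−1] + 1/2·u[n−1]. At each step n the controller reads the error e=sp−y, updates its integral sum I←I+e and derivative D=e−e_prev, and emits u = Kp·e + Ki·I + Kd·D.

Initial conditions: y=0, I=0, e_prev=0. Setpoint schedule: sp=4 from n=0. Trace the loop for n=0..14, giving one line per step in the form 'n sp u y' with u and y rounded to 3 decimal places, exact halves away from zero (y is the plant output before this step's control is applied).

(exact arithmetic carried between steps; '≈' marks a value shown rounded to 6 d.p. or computed from one; I and e_prev carry over from the previous line; the table rounds u and y to 3 d.p., halves away from zero)
n=0: y=0, sp=4, e=sp−y=4; I=4, D=e−e_prev=4; u=1·4+1/4·4+1/4·4=6; next y=-3/10·0+1/2·6=3
n=1: y=3, sp=4, e=sp−y=1; I=5, D=e−e_prev=-3; u=1·1+1/4·5+1/4·(-3)=1.5; next y=-3/10·3+1/2·1.5=-0.15
n=2: y=-0.15, sp=4, e=sp−y=4.15; I=9.15, D=e−e_prev=3.15; u=1·4.15+1/4·9.15+1/4·3.15=7.225; next y=-3/10·(-0.15)+1/2·7.225=3.6575
n=3: y=3.6575, sp=4, e=sp−y=0.3425; I=9.4925, D=e−e_prev=-3.8075; u=1·0.3425+1/4·9.4925+1/4·(-3.8075)=1.76375; next y=-3/10·3.6575+1/2·1.76375=-0.215375
n=4: y=-0.215375, sp=4, e=sp−y=4.215375; I=13.707875, D=e−e_prev=3.872875; u=1·4.215375+1/4·13.707875+1/4·3.872875≈8.610563; next y=-3/10·(-0.215375)+1/2·8.610563≈4.369894
n=5: y≈4.369894, sp=4, e=sp−y≈-0.369894; I≈13.337981, D=e−e_prev≈-4.585269; u=1·(-0.369894)+1/4·13.337981+1/4·(-4.585269)≈1.818284; next y=-3/10·4.369894+1/2·1.818284≈-0.401826
n=6: y≈-0.401826, sp=4, e=sp−y≈4.401826; I≈17.739807, D=e−e_prev≈4.771720; u=1·4.401826+1/4·17.739807+1/4·4.771720≈10.029708; next y=-3/10·(-0.401826)+1/2·10.029708≈5.135402
n=7: y≈5.135402, sp=4, e=sp−y≈-1.135402; I≈16.604406, D=e−e_prev≈-5.537228; u=1·(-1.135402)+1/4·16.604406+1/4·(-5.537228)≈1.631393; next y=-3/10·5.135402+1/2·1.631393≈-0.724924
n=8: y≈-0.724924, sp=4, e=sp−y≈4.724924; I≈21.329330, D=e−e_prev≈5.860326; u=1·4.724924+1/4·21.329330+1/4·5.860326≈11.522338; next y=-3/10·(-0.724924)+1/2·11.522338≈5.978646
n=9: y≈5.978646, sp=4, e=sp−y≈-1.978646; I≈19.350683, D=e−e_prev≈-6.703570; u=1·(-1.978646)+1/4·19.350683+1/4·(-6.703570)≈1.183132; next y=-3/10·5.978646+1/2·1.183132≈-1.202028
n=10: y≈-1.202028, sp=4, e=sp−y≈5.202028; I≈24.552711, D=e−e_prev≈7.180674; u=1·5.202028+1/4·24.552711+1/4·7.180674≈13.135374; next y=-3/10·(-1.202028)+1/2·13.135374≈6.928295
n=11: y≈6.928295, sp=4, e=sp−y≈-2.928295; I≈21.624416, D=e−e_prev≈-8.130323; u=1·(-2.928295)+1/4·21.624416+1/4·(-8.130323)≈0.445228; next y=-3/10·6.928295+1/2·0.445228≈-1.855875
n=12: y≈-1.855875, sp=4, e=sp−y≈5.855875; I≈27.480291, D=e−e_prev≈8.784170; u=1·5.855875+1/4·27.480291+1/4·8.784170≈14.921990; next y=-3/10·(-1.855875)+1/2·14.921990≈8.017757
n=13: y≈8.017757, sp=4, e=sp−y≈-4.017757; I≈23.462533, D=e−e_prev≈-9.873632; u=1·(-4.017757)+1/4·23.462533+1/4·(-9.873632)≈-0.620532; next y=-3/10·8.017757+1/2·(-0.620532)≈-2.715593
n=14: y≈-2.715593, sp=4, e=sp−y≈6.715593; I≈30.178126, D=e−e_prev≈10.733350; u=1·6.715593+1/4·30.178126+1/4·10.733350≈16.943462; next y=-3/10·(-2.715593)+1/2·16.943462≈9.286409

0 4 6.000 0.000
1 4 1.500 3.000
2 4 7.225 -0.150
3 4 1.764 3.658
4 4 8.611 -0.215
5 4 1.818 4.370
6 4 10.030 -0.402
7 4 1.631 5.135
8 4 11.522 -0.725
9 4 1.183 5.979
10 4 13.135 -1.202
11 4 0.445 6.928
12 4 14.922 -1.856
13 4 -0.621 8.018
14 4 16.943 -2.716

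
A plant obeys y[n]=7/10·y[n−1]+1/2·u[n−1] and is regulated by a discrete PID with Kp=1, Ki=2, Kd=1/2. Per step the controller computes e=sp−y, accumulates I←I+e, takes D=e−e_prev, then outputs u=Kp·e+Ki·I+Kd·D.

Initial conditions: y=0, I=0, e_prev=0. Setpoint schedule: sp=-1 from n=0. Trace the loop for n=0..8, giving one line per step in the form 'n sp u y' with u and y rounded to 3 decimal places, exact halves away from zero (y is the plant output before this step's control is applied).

(exact arithmetic carried between steps; '≈' marks a value shown rounded to 6 d.p. or computed from one; I and e_prev carry over from the previous line; the table rounds u and y to 3 d.p., halves away from zero)
n=0: y=0, sp=-1, e=sp−y=-1; I=-1, D=e−e_prev=-1; u=1·(-1)+2·(-1)+1/2·(-1)=-3.5; next y=7/10·0+1/2·(-3.5)=-1.75
n=1: y=-1.75, sp=-1, e=sp−y=0.75; I=-0.25, D=e−e_prev=1.75; u=1·0.75+2·(-0.25)+1/2·1.75=1.125; next y=7/10·(-1.75)+1/2·1.125=-0.6625
n=2: y=-0.6625, sp=-1, e=sp−y=-0.3375; I=-0.5875, D=e−e_prev=-1.0875; u=1·(-0.3375)+2·(-0.5875)+1/2·(-1.0875)=-2.05625; next y=7/10·(-0.6625)+1/2·(-2.05625)=-1.491875
n=3: y=-1.491875, sp=-1, e=sp−y=0.491875; I=-0.095625, D=e−e_prev=0.829375; u=1·0.491875+2·(-0.095625)+1/2·0.829375≈0.715313; next y=7/10·(-1.491875)+1/2·0.715313≈-0.686656
n=4: y≈-0.686656, sp=-1, e=sp−y≈-0.313344; I≈-0.408969, D=e−e_prev≈-0.805219; u=1·(-0.313344)+2·(-0.408969)+1/2·(-0.805219)≈-1.533891; next y=7/10·(-0.686656)+1/2·(-1.533891)≈-1.247605
n=5: y≈-1.247605, sp=-1, e=sp−y≈0.247605; I≈-0.161364, D=e−e_prev≈0.560948; u=1·0.247605+2·(-0.161364)+1/2·0.560948≈0.205351; next y=7/10·(-1.247605)+1/2·0.205351≈-0.770648
n=6: y≈-0.770648, sp=-1, e=sp−y≈-0.229352; I≈-0.390716, D=e−e_prev≈-0.476957; u=1·(-0.229352)+2·(-0.390716)+1/2·(-0.476957)≈-1.249263; next y=7/10·(-0.770648)+1/2·(-1.249263)≈-1.164085
n=7: y≈-1.164085, sp=-1, e=sp−y≈0.164085; I≈-0.226631, D=e−e_prev≈0.393437; u=1·0.164085+2·(-0.226631)+1/2·0.393437≈-0.092459; next y=7/10·(-1.164085)+1/2·(-0.092459)≈-0.861089
n=8: y≈-0.861089, sp=-1, e=sp−y≈-0.138911; I≈-0.365542, D=e−e_prev≈-0.302996; u=1·(-0.138911)+2·(-0.365542)+1/2·(-0.302996)≈-1.021494; next y=7/10·(-0.861089)+1/2·(-1.021494)≈-1.113509

0 -1 -3.500 0.000
1 -1 1.125 -1.750
2 -1 -2.056 -0.663
3 -1 0.715 -1.492
4 -1 -1.534 -0.687
5 -1 0.205 -1.248
6 -1 -1.249 -0.771
7 -1 -0.092 -1.164
8 -1 -1.021 -0.861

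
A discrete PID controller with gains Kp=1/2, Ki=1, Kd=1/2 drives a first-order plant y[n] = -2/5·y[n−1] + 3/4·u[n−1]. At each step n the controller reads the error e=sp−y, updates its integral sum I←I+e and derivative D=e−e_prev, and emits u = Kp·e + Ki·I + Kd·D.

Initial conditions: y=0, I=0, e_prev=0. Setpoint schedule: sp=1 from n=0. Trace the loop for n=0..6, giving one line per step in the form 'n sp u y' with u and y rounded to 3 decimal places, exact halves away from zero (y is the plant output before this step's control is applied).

(exact arithmetic carried between steps; '≈' marks a value shown rounded to 6 d.p. or computed from one; I and e_prev carry over from the previous line; the table rounds u and y to 3 d.p., halves away from zero)
n=0: y=0, sp=1, e=sp−y=1; I=1, D=e−e_prev=1; u=1/2·1+1·1+1/2·1=2; next y=-2/5·0+3/4·2=1.5
n=1: y=1.5, sp=1, e=sp−y=-0.5; I=0.5, D=e−e_prev=-1.5; u=1/2·(-0.5)+1·0.5+1/2·(-1.5)=-0.5; next y=-2/5·1.5+3/4·(-0.5)=-0.975
n=2: y=-0.975, sp=1, e=sp−y=1.975; I=2.475, D=e−e_prev=2.475; u=1/2·1.975+1·2.475+1/2·2.475=4.7; next y=-2/5·(-0.975)+3/4·4.7=3.915
n=3: y=3.915, sp=1, e=sp−y=-2.915; I=-0.44, D=e−e_prev=-4.89; u=1/2·(-2.915)+1·(-0.44)+1/2·(-4.89)=-4.3425; next y=-2/5·3.915+3/4·(-4.3425)=-4.822875
n=4: y=-4.822875, sp=1, e=sp−y=5.822875; I=5.382875, D=e−e_prev=8.737875; u=1/2·5.822875+1·5.382875+1/2·8.737875=12.66325; next y=-2/5·(-4.822875)+3/4·12.66325≈11.426588
n=5: y≈11.426588, sp=1, e=sp−y≈-10.426588; I≈-5.043713, D=e−e_prev≈-16.249463; u=1/2·(-10.426588)+1·(-5.043713)+1/2·(-16.249463)≈-18.381738; next y=-2/5·11.426588+3/4·(-18.381738)≈-18.356938
n=6: y≈-18.356938, sp=1, e=sp−y≈19.356938; I≈14.313226, D=e−e_prev≈29.783526; u=1/2·19.356938+1·14.313226+1/2·29.783526≈38.883458; next y=-2/5·(-18.356938)+3/4·38.883458≈36.505368

0 1 2.000 0.000
1 1 -0.500 1.500
2 1 4.700 -0.975
3 1 -4.343 3.915
4 1 12.663 -4.823
5 1 -18.382 11.427
6 1 38.883 -18.357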